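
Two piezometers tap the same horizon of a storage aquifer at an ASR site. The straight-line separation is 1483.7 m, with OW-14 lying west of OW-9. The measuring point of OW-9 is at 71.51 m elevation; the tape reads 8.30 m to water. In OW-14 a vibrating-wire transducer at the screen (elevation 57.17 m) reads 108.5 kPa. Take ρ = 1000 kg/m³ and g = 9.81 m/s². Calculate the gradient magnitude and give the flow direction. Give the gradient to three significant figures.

Total head at OW-9: h = 71.51 − 8.30 = 63.21 m.
Pressure head at OW-14: ψ = P/(ρg) = 108.5×1000 / (1000 × 9.81) = 11.06 m.
Total head at OW-14: h = z + ψ = 57.17 + 11.06 = 68.23 m.
Head difference: h(OW-9) − h(OW-14) = 63.21 − 68.23 = -5.02 m.
Hydraulic gradient: i = |Δh| / L = 5.02 / 1483.7 = 0.00338.
Flow is from higher to lower head: from OW-14 toward OW-9, i.e. toward the east.

i ≈ 0.00338; groundwater flows toward the east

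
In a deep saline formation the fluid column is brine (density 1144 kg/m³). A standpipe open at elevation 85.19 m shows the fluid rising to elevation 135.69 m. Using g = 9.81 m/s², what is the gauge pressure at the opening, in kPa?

P ≈ 567 kPa

Pressure head ψ = h − z = 135.69 − 85.19 = 50.50 m.
P = ρgψ = 1144 × 9.81 × 50.50 = 566743 Pa ≈ 567 kPa.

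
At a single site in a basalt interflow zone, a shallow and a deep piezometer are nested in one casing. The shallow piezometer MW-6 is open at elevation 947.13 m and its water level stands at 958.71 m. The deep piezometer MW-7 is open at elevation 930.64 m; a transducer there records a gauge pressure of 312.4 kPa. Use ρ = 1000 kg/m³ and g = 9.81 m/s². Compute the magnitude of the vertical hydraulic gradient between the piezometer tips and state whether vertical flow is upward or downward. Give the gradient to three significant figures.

|i_v| ≈ 0.229; vertical flow is upward

Total head at MW-6: h = 958.71 m (water level in the standpipe).
Pressure head at MW-7: ψ = P/(ρg) = 312.4×1000 / (1000 × 9.81) = 31.85 m.
Total head at MW-7: h = z + ψ = 930.64 + 31.85 = 962.49 m.
Δh = h(MW-6) − h(MW-7) = 958.71 − 962.49 = -3.78 m.
Vertical separation Δz = 947.13 − 930.64 = 16.49 m.
|i_v| = |Δh| / Δz = 3.78 / 16.49 = 0.229.
Head is higher in the deep piezometer, so vertical flow is upward (discharge condition).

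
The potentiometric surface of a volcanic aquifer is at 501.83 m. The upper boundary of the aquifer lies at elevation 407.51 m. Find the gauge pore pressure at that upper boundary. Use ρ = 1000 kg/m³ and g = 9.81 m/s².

P ≈ 925 kPa

Pressure head at the aquifer top: ψ = h − z = 501.83 − 407.51 = 94.32 m.
P = ρgψ = 1000 × 9.81 × 94.32 = 925279 Pa ≈ 925 kPa.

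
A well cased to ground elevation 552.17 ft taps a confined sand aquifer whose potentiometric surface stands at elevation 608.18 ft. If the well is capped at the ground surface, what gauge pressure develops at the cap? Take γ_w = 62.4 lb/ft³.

P ≈ 24.3 psi

Head above the cap: Δh = 608.18 − 552.17 = 56.01 ft.
P = γΔh/144 = 62.4 × 56.01 / 144 = 24.3 psi.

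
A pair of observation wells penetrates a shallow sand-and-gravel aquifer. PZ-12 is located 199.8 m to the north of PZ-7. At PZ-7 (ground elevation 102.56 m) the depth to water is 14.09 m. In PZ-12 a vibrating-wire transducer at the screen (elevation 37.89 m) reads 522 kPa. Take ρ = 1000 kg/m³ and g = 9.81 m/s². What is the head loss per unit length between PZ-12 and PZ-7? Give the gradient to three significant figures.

Total head at PZ-7: h = 102.56 − 14.09 = 88.47 m.
Pressure head at PZ-12: ψ = P/(ρg) = 522×1000 / (1000 × 9.81) = 53.21 m.
Total head at PZ-12: h = z + ψ = 37.89 + 53.21 = 91.10 m.
Head difference: h(PZ-7) − h(PZ-12) = 88.47 − 91.10 = -2.63 m.
Hydraulic gradient: i = |Δh| / L = 2.63 / 199.8 = 0.0132.

i ≈ 0.0132 m/m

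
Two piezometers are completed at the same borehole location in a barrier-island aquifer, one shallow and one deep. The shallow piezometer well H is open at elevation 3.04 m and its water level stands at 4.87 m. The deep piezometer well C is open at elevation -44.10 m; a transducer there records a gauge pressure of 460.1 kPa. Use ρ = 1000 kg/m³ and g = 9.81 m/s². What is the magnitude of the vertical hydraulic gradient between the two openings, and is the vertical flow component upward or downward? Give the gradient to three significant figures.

|i_v| ≈ 0.0439; vertical flow is downward

Total head at well H: h = 4.87 m (water level in the standpipe).
Pressure head at well C: ψ = P/(ρg) = 460.1×1000 / (1000 × 9.81) = 46.90 m.
Total head at well C: h = z + ψ = -44.10 + 46.90 = 2.80 m.
Δh = h(well H) − h(well C) = 4.87 − 2.80 = 2.07 m.
Vertical separation Δz = 3.04 − (-44.10) = 47.14 m.
|i_v| = |Δh| / Δz = 2.07 / 47.14 = 0.0439.
Head is higher in the shallow piezometer, so vertical flow is downward (recharge condition).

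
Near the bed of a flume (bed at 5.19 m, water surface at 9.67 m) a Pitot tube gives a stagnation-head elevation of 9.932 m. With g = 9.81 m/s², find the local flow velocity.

v ≈ 2.27 m/s

Near the bed, under hydrostatic conditions, the piezometric head (z + ψ) equals the free-surface elevation, 9.67 m.
Velocity head = total − piezometric = 9.932 − 9.67 = 0.262 m.
v = √(2g·h_v) = √(2 × 9.81 × 0.262) = 2.27 m/s.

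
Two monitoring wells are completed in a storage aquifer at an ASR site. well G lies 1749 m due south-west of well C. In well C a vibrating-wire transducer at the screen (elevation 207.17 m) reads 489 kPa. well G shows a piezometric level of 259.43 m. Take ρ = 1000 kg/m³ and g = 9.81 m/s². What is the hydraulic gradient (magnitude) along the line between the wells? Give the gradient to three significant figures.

Pressure head at well C: ψ = P/(ρg) = 489×1000 / (1000 × 9.81) = 49.85 m.
Total head at well C: h = z + ψ = 207.17 + 49.85 = 257.02 m.
Total head at well G: h = 259.43 m (water level in the piezometer is the total head).
Head difference: h(well C) − h(well G) = 257.02 − 259.43 = -2.41 m.
Hydraulic gradient: i = |Δh| / L = 2.41 / 1749 = 0.00138.

i ≈ 0.00138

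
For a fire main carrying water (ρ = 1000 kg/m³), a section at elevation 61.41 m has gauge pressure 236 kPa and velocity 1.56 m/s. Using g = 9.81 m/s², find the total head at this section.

h ≈ 85.59 m

Pressure head ψ = P/(ρg) = 236×1000 / (1000 × 9.81) = 24.06 m.
Velocity head = v²/(2g) = 1.56² / (2 × 9.81) = 0.124 m.
h = z + ψ + v²/(2g) = 61.41 + 24.06 + 0.124 = 85.59 m.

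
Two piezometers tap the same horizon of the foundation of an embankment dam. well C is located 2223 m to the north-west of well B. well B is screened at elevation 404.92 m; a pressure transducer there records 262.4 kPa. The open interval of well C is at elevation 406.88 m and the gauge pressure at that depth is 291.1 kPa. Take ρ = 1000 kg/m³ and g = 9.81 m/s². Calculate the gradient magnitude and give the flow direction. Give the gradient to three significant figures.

i ≈ 0.00220; groundwater flows toward the south-east

Pressure head at well B: ψ = P/(ρg) = 262.4×1000 / (1000 × 9.81) = 26.75 m.
Total head at well B: h = z + ψ = 404.92 + 26.75 = 431.67 m.
Pressure head at well C: ψ = P/(ρg) = 291.1×1000 / (1000 × 9.81) = 29.67 m.
Total head at well C: h = z + ψ = 406.88 + 29.67 = 436.55 m.
Head difference: h(well B) − h(well C) = 431.67 − 436.55 = -4.88 m.
Hydraulic gradient: i = |Δh| / L = 4.88 / 2223 = 0.00220.
Flow is from higher to lower head: from well C toward well B, i.e. toward the south-east.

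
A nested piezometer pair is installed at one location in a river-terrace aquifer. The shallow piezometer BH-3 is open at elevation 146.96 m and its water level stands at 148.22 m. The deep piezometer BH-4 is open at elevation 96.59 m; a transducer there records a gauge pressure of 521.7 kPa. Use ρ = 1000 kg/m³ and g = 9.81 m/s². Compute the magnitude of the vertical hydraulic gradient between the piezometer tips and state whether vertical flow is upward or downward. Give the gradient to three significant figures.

|i_v| ≈ 0.0308; vertical flow is upward

Total head at BH-3: h = 148.22 m (water level in the standpipe).
Pressure head at BH-4: ψ = P/(ρg) = 521.7×1000 / (1000 × 9.81) = 53.18 m.
Total head at BH-4: h = z + ψ = 96.59 + 53.18 = 149.77 m.
Δh = h(BH-3) − h(BH-4) = 148.22 − 149.77 = -1.55 m.
Vertical separation Δz = 146.96 − 96.59 = 50.37 m.
|i_v| = |Δh| / Δz = 1.55 / 50.37 = 0.0308.
Head is higher in the deep piezometer, so vertical flow is upward (discharge condition).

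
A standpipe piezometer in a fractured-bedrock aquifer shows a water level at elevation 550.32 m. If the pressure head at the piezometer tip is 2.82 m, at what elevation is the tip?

z ≈ 547.50 m

z = h − ψ = 550.32 − 2.82 = 547.50 m.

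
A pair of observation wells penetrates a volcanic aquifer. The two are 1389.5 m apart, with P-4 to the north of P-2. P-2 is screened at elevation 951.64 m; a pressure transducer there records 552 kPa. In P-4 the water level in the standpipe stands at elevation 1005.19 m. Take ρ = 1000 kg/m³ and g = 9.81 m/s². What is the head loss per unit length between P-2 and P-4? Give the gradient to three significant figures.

Pressure head at P-2: ψ = P/(ρg) = 552×1000 / (1000 × 9.81) = 56.27 m.
Total head at P-2: h = z + ψ = 951.64 + 56.27 = 1007.91 m.
Total head at P-4: h = 1005.19 m (water level in the piezometer is the total head).
Head difference: h(P-2) − h(P-4) = 1007.91 − 1005.19 = 2.72 m.
Hydraulic gradient: i = |Δh| / L = 2.72 / 1389.5 = 0.00196.

i ≈ 0.00196 m/m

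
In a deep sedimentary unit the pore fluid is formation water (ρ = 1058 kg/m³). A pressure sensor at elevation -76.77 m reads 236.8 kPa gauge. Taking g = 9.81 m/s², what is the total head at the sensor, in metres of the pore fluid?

h ≈ -53.95 m

ψ = P/(ρg) = 236.8×1000 / (1058 × 9.81) = 22.82 m.
h = z + ψ = -76.77 + 22.82 = -53.95 m.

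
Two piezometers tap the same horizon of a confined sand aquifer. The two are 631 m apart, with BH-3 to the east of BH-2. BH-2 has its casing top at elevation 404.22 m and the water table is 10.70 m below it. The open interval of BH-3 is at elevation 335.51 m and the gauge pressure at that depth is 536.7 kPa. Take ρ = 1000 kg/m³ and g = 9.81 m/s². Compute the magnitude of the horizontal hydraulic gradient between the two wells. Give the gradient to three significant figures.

Total head at BH-2: h = 404.22 − 10.70 = 393.52 m.
Pressure head at BH-3: ψ = P/(ρg) = 536.7×1000 / (1000 × 9.81) = 54.71 m.
Total head at BH-3: h = z + ψ = 335.51 + 54.71 = 390.22 m.
Head difference: h(BH-2) − h(BH-3) = 393.52 − 390.22 = 3.30 m.
Hydraulic gradient: i = |Δh| / L = 3.30 / 631 = 0.00523.

i ≈ 0.00523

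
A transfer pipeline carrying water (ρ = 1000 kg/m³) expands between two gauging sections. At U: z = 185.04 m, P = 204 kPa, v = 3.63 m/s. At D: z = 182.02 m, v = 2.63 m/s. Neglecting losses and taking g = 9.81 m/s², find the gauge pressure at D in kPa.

Pressure head at U: ψ₁ = P₁/(ρg) = 204×1000 / (1000 × 9.81) = 20.80 m.
Velocity heads: v₁²/2g = 3.63²/19.62 = 0.672 m; v₂²/2g = 2.63²/19.62 = 0.353 m.
Total head H = z₁ + ψ₁ + v₁²/2g = 185.04 + 20.80 + 0.672 = 206.51 m.
ψ₂ = H − z₂ − v₂²/2g = 206.51 − 182.02 − 0.353 = 24.14 m.
P₂ = ρgψ₂ = 1000 × 9.81 × 24.14 ≈ 237 kPa.

P₂ ≈ 237 kPa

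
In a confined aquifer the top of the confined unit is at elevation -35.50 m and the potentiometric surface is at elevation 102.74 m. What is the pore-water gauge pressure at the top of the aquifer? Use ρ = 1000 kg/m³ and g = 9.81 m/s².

Pressure head at the aquifer top: ψ = h − z = 102.74 − (-35.50) = 138.24 m.
P = ρgψ = 1000 × 9.81 × 138.24 = 1356134 Pa ≈ 1360 kPa.

P ≈ 1360 kPa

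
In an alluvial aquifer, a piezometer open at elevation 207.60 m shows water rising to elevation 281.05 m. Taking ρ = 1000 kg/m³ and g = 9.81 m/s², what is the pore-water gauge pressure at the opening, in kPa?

P ≈ 721 kPa

Pressure head ψ = h − z = 281.05 − 207.60 = 73.45 m.
P = ρgψ = 1000 × 9.81 × 73.45 = 720544 Pa ≈ 721 kPa.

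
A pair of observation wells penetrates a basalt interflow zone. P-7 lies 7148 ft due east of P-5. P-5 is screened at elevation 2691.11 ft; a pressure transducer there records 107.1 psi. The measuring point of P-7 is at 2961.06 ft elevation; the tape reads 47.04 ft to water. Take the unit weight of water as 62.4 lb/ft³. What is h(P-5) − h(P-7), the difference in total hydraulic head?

Pressure head at P-5: ψ = 144·P/γ = 144 × 107.1 / 62.4 = 247.15 ft.
Total head at P-5: h = z + ψ = 2691.11 + 247.15 = 2938.26 ft.
Total head at P-7: h = 2961.06 − 47.04 = 2914.02 ft.
Head difference: h(P-5) − h(P-7) = 2938.26 − 2914.02 = 24.24 ft.

Δh ≈ 24.24 ft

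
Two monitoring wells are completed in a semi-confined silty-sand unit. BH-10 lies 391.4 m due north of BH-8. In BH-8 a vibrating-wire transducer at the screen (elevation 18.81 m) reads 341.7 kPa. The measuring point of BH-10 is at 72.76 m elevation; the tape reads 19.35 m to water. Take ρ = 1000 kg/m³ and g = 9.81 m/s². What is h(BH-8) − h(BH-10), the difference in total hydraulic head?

Δh ≈ 0.23 m

Pressure head at BH-8: ψ = P/(ρg) = 341.7×1000 / (1000 × 9.81) = 34.83 m.
Total head at BH-8: h = z + ψ = 18.81 + 34.83 = 53.64 m.
Total head at BH-10: h = 72.76 − 19.35 = 53.41 m.
Head difference: h(BH-8) − h(BH-10) = 53.64 − 53.41 = 0.23 m.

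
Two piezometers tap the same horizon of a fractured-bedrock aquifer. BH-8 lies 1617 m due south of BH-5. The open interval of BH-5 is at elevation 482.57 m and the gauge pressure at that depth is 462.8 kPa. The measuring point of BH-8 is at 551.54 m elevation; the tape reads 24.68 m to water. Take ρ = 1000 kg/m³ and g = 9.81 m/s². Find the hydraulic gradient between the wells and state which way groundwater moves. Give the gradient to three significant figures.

Pressure head at BH-5: ψ = P/(ρg) = 462.8×1000 / (1000 × 9.81) = 47.18 m.
Total head at BH-5: h = z + ψ = 482.57 + 47.18 = 529.75 m.
Total head at BH-8: h = 551.54 − 24.68 = 526.86 m.
Head difference: h(BH-5) − h(BH-8) = 529.75 − 526.86 = 2.89 m.
Hydraulic gradient: i = |Δh| / L = 2.89 / 1617 = 0.00179.
Flow is from higher to lower head: from BH-5 toward BH-8, i.e. toward the south.

i ≈ 0.00179; groundwater flows toward the south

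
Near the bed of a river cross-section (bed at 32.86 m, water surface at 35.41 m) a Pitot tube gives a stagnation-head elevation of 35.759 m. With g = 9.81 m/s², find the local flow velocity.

Near the bed, under hydrostatic conditions, the piezometric head (z + ψ) equals the free-surface elevation, 35.41 m.
Velocity head = total − piezometric = 35.759 − 35.41 = 0.349 m.
v = √(2g·h_v) = √(2 × 9.81 × 0.349) = 2.62 m/s.

v ≈ 2.62 m/s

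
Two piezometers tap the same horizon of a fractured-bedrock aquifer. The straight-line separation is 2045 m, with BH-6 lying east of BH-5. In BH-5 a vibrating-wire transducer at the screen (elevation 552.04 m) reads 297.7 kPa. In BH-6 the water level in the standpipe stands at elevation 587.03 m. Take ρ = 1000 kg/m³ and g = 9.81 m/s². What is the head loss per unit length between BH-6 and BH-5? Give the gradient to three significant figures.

i ≈ 0.00227 m/m

Pressure head at BH-5: ψ = P/(ρg) = 297.7×1000 / (1000 × 9.81) = 30.35 m.
Total head at BH-5: h = z + ψ = 552.04 + 30.35 = 582.39 m.
Total head at BH-6: h = 587.03 m (water level in the piezometer is the total head).
Head difference: h(BH-5) − h(BH-6) = 582.39 − 587.03 = -4.64 m.
Hydraulic gradient: i = |Δh| / L = 4.64 / 2045 = 0.00227.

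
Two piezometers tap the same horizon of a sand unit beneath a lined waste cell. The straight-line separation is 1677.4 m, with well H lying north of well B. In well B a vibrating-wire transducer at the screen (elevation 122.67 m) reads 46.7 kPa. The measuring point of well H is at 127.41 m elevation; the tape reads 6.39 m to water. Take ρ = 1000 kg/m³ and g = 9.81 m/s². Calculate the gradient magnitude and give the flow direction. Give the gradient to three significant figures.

Pressure head at well B: ψ = P/(ρg) = 46.7×1000 / (1000 × 9.81) = 4.76 m.
Total head at well B: h = z + ψ = 122.67 + 4.76 = 127.43 m.
Total head at well H: h = 127.41 − 6.39 = 121.02 m.
Head difference: h(well B) − h(well H) = 127.43 − 121.02 = 6.41 m.
Hydraulic gradient: i = |Δh| / L = 6.41 / 1677.4 = 0.00382.
Flow is from higher to lower head: from well B toward well H, i.e. toward the north.

i ≈ 0.00382; groundwater flows toward the north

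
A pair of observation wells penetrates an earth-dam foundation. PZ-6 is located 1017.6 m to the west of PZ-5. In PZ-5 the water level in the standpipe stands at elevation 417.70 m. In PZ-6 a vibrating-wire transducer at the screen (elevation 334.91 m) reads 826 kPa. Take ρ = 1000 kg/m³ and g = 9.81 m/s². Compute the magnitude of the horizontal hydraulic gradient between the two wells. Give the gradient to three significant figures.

i ≈ 0.00139

Total head at PZ-5: h = 417.70 m (water level in the piezometer is the total head).
Pressure head at PZ-6: ψ = P/(ρg) = 826×1000 / (1000 × 9.81) = 84.20 m.
Total head at PZ-6: h = z + ψ = 334.91 + 84.20 = 419.11 m.
Head difference: h(PZ-5) − h(PZ-6) = 417.70 − 419.11 = -1.41 m.
Hydraulic gradient: i = |Δh| / L = 1.41 / 1017.6 = 0.00139.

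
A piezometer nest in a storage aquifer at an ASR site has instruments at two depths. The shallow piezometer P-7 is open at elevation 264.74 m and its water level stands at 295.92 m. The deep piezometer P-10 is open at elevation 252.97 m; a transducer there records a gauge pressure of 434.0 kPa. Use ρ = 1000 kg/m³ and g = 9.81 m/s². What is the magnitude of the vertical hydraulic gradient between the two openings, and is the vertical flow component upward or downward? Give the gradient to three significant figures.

|i_v| ≈ 0.110; vertical flow is upward

Total head at P-7: h = 295.92 m (water level in the standpipe).
Pressure head at P-10: ψ = P/(ρg) = 434.0×1000 / (1000 × 9.81) = 44.24 m.
Total head at P-10: h = z + ψ = 252.97 + 44.24 = 297.21 m.
Δh = h(P-7) − h(P-10) = 295.92 − 297.21 = -1.29 m.
Vertical separation Δz = 264.74 − 252.97 = 11.77 m.
|i_v| = |Δh| / Δz = 1.29 / 11.77 = 0.110.
Head is higher in the deep piezometer, so vertical flow is upward (discharge condition).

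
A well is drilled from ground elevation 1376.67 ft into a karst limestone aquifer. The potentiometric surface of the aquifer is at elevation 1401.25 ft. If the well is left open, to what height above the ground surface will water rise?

≈ 24.58 ft above ground

Water rises to the potentiometric surface, so the rise above ground = 1401.25 − 1376.67 = 24.58 ft.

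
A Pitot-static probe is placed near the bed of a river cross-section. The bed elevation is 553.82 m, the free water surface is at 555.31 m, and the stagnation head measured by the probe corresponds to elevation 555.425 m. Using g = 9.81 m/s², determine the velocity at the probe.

Near the bed, under hydrostatic conditions, the piezometric head (z + ψ) equals the free-surface elevation, 555.31 m.
Velocity head = total − piezometric = 555.425 − 555.31 = 0.115 m.
v = √(2g·h_v) = √(2 × 9.81 × 0.115) = 1.50 m/s.

v ≈ 1.50 m/s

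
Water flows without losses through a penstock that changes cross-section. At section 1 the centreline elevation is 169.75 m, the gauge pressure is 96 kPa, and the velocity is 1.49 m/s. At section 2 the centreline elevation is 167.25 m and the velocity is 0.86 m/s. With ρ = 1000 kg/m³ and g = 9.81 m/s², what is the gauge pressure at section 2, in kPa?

P₂ ≈ 121 kPa

Pressure head at 1: ψ₁ = P₁/(ρg) = 96×1000 / (1000 × 9.81) = 9.79 m.
Velocity heads: v₁²/2g = 1.49²/19.62 = 0.113 m; v₂²/2g = 0.86²/19.62 = 0.038 m.
Total head H = z₁ + ψ₁ + v₁²/2g = 169.75 + 9.79 + 0.113 = 179.65 m.
ψ₂ = H − z₂ − v₂²/2g = 179.65 − 167.25 − 0.038 = 12.36 m.
P₂ = ρgψ₂ = 1000 × 9.81 × 12.36 ≈ 121 kPa.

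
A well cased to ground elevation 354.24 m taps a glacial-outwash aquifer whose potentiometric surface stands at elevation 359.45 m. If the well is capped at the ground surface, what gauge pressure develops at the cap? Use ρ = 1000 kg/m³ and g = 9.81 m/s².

P ≈ 51.1 kPa

Head above the cap: Δh = 359.45 − 354.24 = 5.21 m.
P = ρgΔh = 1000 × 9.81 × 5.21 = 51110 Pa ≈ 51.1 kPa.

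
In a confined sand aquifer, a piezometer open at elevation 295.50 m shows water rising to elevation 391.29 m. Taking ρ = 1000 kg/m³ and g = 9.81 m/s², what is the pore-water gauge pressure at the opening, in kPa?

Pressure head ψ = h − z = 391.29 − 295.50 = 95.79 m.
P = ρgψ = 1000 × 9.81 × 95.79 = 939700 Pa ≈ 940 kPa.

P ≈ 940 kPa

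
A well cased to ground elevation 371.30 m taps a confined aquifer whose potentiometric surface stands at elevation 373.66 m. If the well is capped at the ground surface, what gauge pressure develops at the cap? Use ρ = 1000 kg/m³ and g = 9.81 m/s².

Head above the cap: Δh = 373.66 − 371.30 = 2.36 m.
P = ρgΔh = 1000 × 9.81 × 2.36 = 23152 Pa ≈ 23.2 kPa.

P ≈ 23.2 kPa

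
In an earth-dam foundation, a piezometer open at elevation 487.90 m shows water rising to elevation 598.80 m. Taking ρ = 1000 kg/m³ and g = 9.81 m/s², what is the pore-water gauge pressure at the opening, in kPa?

P ≈ 1090 kPa

Pressure head ψ = h − z = 598.80 − 487.90 = 110.90 m.
P = ρgψ = 1000 × 9.81 × 110.90 = 1087929 Pa ≈ 1090 kPa.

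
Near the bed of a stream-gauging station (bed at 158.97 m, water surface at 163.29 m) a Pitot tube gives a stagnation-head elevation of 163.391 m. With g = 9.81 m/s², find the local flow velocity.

Near the bed, under hydrostatic conditions, the piezometric head (z + ψ) equals the free-surface elevation, 163.29 m.
Velocity head = total − piezometric = 163.391 − 163.29 = 0.101 m.
v = √(2g·h_v) = √(2 × 9.81 × 0.101) = 1.41 m/s.

v ≈ 1.41 m/s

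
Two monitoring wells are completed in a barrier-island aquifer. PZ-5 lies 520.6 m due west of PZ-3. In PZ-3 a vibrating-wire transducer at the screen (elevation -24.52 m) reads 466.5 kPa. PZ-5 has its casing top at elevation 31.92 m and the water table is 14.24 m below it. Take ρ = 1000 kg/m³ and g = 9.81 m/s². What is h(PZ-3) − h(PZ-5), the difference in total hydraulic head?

Δh ≈ 5.35 m

Pressure head at PZ-3: ψ = P/(ρg) = 466.5×1000 / (1000 × 9.81) = 47.55 m.
Total head at PZ-3: h = z + ψ = -24.52 + 47.55 = 23.03 m.
Total head at PZ-5: h = 31.92 − 14.24 = 17.68 m.
Head difference: h(PZ-3) − h(PZ-5) = 23.03 − 17.68 = 5.35 m.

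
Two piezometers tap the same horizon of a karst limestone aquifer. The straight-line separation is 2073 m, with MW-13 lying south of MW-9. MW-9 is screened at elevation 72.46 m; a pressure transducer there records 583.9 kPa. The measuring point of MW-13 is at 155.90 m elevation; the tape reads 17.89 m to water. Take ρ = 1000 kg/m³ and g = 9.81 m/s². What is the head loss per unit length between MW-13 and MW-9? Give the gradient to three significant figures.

Pressure head at MW-9: ψ = P/(ρg) = 583.9×1000 / (1000 × 9.81) = 59.52 m.
Total head at MW-9: h = z + ψ = 72.46 + 59.52 = 131.98 m.
Total head at MW-13: h = 155.90 − 17.89 = 138.01 m.
Head difference: h(MW-9) − h(MW-13) = 131.98 − 138.01 = -6.03 m.
Hydraulic gradient: i = |Δh| / L = 6.03 / 2073 = 0.00291.

i ≈ 0.00291 m/m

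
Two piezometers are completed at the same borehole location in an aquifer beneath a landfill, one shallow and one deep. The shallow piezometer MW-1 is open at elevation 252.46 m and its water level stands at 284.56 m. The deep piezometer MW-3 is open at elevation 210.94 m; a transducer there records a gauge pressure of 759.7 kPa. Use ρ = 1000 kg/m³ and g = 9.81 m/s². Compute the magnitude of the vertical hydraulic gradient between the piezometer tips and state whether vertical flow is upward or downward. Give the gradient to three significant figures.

Total head at MW-1: h = 284.56 m (water level in the standpipe).
Pressure head at MW-3: ψ = P/(ρg) = 759.7×1000 / (1000 × 9.81) = 77.44 m.
Total head at MW-3: h = z + ψ = 210.94 + 77.44 = 288.38 m.
Δh = h(MW-1) − h(MW-3) = 284.56 − 288.38 = -3.82 m.
Vertical separation Δz = 252.46 − 210.94 = 41.52 m.
|i_v| = |Δh| / Δz = 3.82 / 41.52 = 0.0920.
Head is higher in the deep piezometer, so vertical flow is upward (discharge condition).

|i_v| ≈ 0.0920; vertical flow is upward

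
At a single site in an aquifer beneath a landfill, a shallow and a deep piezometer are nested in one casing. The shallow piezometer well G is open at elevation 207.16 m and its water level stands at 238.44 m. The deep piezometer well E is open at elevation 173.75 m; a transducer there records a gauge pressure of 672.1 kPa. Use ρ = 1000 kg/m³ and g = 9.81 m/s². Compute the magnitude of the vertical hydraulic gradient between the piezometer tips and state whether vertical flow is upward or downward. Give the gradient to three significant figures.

Total head at well G: h = 238.44 m (water level in the standpipe).
Pressure head at well E: ψ = P/(ρg) = 672.1×1000 / (1000 × 9.81) = 68.51 m.
Total head at well E: h = z + ψ = 173.75 + 68.51 = 242.26 m.
Δh = h(well G) − h(well E) = 238.44 − 242.26 = -3.82 m.
Vertical separation Δz = 207.16 − 173.75 = 33.41 m.
|i_v| = |Δh| / Δz = 3.82 / 33.41 = 0.114.
Head is higher in the deep piezometer, so vertical flow is upward (discharge condition).

|i_v| ≈ 0.114; vertical flow is upward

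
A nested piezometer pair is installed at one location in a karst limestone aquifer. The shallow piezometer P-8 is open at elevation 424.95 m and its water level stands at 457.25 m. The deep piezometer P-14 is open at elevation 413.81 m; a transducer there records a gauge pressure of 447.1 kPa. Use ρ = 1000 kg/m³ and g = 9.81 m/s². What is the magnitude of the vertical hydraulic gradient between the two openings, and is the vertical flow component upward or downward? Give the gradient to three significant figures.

|i_v| ≈ 0.192; vertical flow is upward

Total head at P-8: h = 457.25 m (water level in the standpipe).
Pressure head at P-14: ψ = P/(ρg) = 447.1×1000 / (1000 × 9.81) = 45.58 m.
Total head at P-14: h = z + ψ = 413.81 + 45.58 = 459.39 m.
Δh = h(P-8) − h(P-14) = 457.25 − 459.39 = -2.14 m.
Vertical separation Δz = 424.95 − 413.81 = 11.14 m.
|i_v| = |Δh| / Δz = 2.14 / 11.14 = 0.192.
Head is higher in the deep piezometer, so vertical flow is upward (discharge condition).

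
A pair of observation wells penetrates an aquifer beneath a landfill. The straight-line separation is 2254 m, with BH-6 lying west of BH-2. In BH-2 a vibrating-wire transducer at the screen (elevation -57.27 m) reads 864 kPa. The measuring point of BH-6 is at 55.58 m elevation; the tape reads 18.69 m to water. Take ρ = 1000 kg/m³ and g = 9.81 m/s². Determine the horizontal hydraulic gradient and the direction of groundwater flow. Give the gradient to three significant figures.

Pressure head at BH-2: ψ = P/(ρg) = 864×1000 / (1000 × 9.81) = 88.07 m.
Total head at BH-2: h = z + ψ = -57.27 + 88.07 = 30.80 m.
Total head at BH-6: h = 55.58 − 18.69 = 36.89 m.
Head difference: h(BH-2) − h(BH-6) = 30.80 − 36.89 = -6.09 m.
Hydraulic gradient: i = |Δh| / L = 6.09 / 2254 = 0.00270.
Flow is from higher to lower head: from BH-6 toward BH-2, i.e. toward the east.

i ≈ 0.00270; groundwater flows toward the east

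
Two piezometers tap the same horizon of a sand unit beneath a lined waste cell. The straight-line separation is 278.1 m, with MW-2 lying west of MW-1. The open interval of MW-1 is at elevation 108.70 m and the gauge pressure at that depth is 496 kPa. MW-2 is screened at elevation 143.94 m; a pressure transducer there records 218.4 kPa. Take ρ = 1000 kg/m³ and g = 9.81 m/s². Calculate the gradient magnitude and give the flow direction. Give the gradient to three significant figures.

Pressure head at MW-1: ψ = P/(ρg) = 496×1000 / (1000 × 9.81) = 50.56 m.
Total head at MW-1: h = z + ψ = 108.70 + 50.56 = 159.26 m.
Pressure head at MW-2: ψ = P/(ρg) = 218.4×1000 / (1000 × 9.81) = 22.26 m.
Total head at MW-2: h = z + ψ = 143.94 + 22.26 = 166.20 m.
Head difference: h(MW-1) − h(MW-2) = 159.26 − 166.20 = -6.94 m.
Hydraulic gradient: i = |Δh| / L = 6.94 / 278.1 = 0.0250.
Flow is from higher to lower head: from MW-2 toward MW-1, i.e. toward the east.

i ≈ 0.0250; groundwater flows toward the east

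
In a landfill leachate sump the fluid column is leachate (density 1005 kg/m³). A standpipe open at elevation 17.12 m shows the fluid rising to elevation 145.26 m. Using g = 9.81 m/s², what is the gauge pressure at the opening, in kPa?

P ≈ 1260 kPa

Pressure head ψ = h − z = 145.26 − 17.12 = 128.14 m.
P = ρgψ = 1005 × 9.81 × 128.14 = 1263339 Pa ≈ 1260 kPa.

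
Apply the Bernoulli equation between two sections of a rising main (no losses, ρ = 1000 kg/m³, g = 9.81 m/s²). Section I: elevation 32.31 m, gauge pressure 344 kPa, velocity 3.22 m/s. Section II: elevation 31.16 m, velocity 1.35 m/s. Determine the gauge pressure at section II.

Pressure head at I: ψ₁ = P₁/(ρg) = 344×1000 / (1000 × 9.81) = 35.07 m.
Velocity heads: v₁²/2g = 3.22²/19.62 = 0.528 m; v₂²/2g = 1.35²/19.62 = 0.093 m.
Total head H = z₁ + ψ₁ + v₁²/2g = 32.31 + 35.07 + 0.528 = 67.91 m.
ψ₂ = H − z₂ − v₂²/2g = 67.91 − 31.16 − 0.093 = 36.66 m.
P₂ = ρgψ₂ = 1000 × 9.81 × 36.66 ≈ 360 kPa.

P₂ ≈ 360 kPa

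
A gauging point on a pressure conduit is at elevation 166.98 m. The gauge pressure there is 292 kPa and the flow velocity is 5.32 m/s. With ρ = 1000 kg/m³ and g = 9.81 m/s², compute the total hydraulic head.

Pressure head ψ = P/(ρg) = 292×1000 / (1000 × 9.81) = 29.77 m.
Velocity head = v²/(2g) = 5.32² / (2 × 9.81) = 1.443 m.
h = z + ψ + v²/(2g) = 166.98 + 29.77 + 1.443 = 198.19 m.

h ≈ 198.19 m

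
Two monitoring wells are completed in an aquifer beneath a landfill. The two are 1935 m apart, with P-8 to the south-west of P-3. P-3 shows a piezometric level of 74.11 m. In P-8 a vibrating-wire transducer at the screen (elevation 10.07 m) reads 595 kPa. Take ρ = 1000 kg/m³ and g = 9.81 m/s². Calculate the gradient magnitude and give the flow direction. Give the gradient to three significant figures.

i ≈ 0.00175; groundwater flows toward the south-west

Total head at P-3: h = 74.11 m (water level in the piezometer is the total head).
Pressure head at P-8: ψ = P/(ρg) = 595×1000 / (1000 × 9.81) = 60.65 m.
Total head at P-8: h = z + ψ = 10.07 + 60.65 = 70.72 m.
Head difference: h(P-3) − h(P-8) = 74.11 − 70.72 = 3.39 m.
Hydraulic gradient: i = |Δh| / L = 3.39 / 1935 = 0.00175.
Flow is from higher to lower head: from P-3 toward P-8, i.e. toward the south-west.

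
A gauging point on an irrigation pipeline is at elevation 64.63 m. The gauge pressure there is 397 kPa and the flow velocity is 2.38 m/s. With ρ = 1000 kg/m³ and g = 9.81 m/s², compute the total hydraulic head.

Pressure head ψ = P/(ρg) = 397×1000 / (1000 × 9.81) = 40.47 m.
Velocity head = v²/(2g) = 2.38² / (2 × 9.81) = 0.289 m.
h = z + ψ + v²/(2g) = 64.63 + 40.47 + 0.289 = 105.39 m.

h ≈ 105.39 m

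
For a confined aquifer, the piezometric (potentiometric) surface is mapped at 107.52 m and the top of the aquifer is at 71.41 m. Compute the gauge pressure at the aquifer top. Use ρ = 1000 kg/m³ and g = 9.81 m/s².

P ≈ 354 kPa

Pressure head at the aquifer top: ψ = h − z = 107.52 − 71.41 = 36.11 m.
P = ρgψ = 1000 × 9.81 × 36.11 = 354239 Pa ≈ 354 kPa.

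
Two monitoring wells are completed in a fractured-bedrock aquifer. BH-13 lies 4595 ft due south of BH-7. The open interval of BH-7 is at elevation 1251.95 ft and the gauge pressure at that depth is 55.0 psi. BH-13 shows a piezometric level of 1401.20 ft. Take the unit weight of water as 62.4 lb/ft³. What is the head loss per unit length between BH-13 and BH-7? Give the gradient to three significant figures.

Pressure head at BH-7: ψ = 144·P/γ = 144 × 55.0 / 62.4 = 126.92 ft.
Total head at BH-7: h = z + ψ = 1251.95 + 126.92 = 1378.87 ft.
Total head at BH-13: h = 1401.20 ft (water level in the piezometer is the total head).
Head difference: h(BH-7) − h(BH-13) = 1378.87 − 1401.20 = -22.33 ft.
Hydraulic gradient: i = |Δh| / L = 22.33 / 4595 = 0.00486.

i ≈ 0.00486 ft/ft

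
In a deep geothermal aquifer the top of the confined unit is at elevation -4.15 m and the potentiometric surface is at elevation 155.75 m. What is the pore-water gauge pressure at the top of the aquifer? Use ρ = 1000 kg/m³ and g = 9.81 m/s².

Pressure head at the aquifer top: ψ = h − z = 155.75 − (-4.15) = 159.90 m.
P = ρgψ = 1000 × 9.81 × 159.90 = 1568619 Pa ≈ 1570 kPa.

P ≈ 1570 kPa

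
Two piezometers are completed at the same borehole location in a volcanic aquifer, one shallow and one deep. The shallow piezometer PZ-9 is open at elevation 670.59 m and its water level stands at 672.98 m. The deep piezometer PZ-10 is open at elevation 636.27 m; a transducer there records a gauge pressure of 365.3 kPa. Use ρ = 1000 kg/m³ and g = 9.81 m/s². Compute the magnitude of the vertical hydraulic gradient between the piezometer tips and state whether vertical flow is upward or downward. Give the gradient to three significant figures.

Total head at PZ-9: h = 672.98 m (water level in the standpipe).
Pressure head at PZ-10: ψ = P/(ρg) = 365.3×1000 / (1000 × 9.81) = 37.24 m.
Total head at PZ-10: h = z + ψ = 636.27 + 37.24 = 673.51 m.
Δh = h(PZ-9) − h(PZ-10) = 672.98 − 673.51 = -0.53 m.
Vertical separation Δz = 670.59 − 636.27 = 34.32 m.
|i_v| = |Δh| / Δz = 0.53 / 34.32 = 0.0154.
Head is higher in the deep piezometer, so vertical flow is upward (discharge condition).

|i_v| ≈ 0.0154; vertical flow is upward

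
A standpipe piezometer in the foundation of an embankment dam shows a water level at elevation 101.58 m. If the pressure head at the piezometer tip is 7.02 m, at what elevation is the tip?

z ≈ 94.56 m

z = h − ψ = 101.58 − 7.02 = 94.56 m.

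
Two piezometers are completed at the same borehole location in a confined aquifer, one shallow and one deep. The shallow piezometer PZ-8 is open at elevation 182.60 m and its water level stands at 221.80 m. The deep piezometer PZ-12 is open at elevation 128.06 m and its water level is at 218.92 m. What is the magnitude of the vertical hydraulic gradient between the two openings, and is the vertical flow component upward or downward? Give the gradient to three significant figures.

|i_v| ≈ 0.0528; vertical flow is downward

Total head at PZ-8: h = 221.80 m (water level in the standpipe).
Total head at PZ-12: h = 218.92 m.
Δh = h(PZ-8) − h(PZ-12) = 221.80 − 218.92 = 2.88 m.
Vertical separation Δz = 182.60 − 128.06 = 54.54 m.
|i_v| = |Δh| / Δz = 2.88 / 54.54 = 0.0528.
Head is higher in the shallow piezometer, so vertical flow is downward (recharge condition).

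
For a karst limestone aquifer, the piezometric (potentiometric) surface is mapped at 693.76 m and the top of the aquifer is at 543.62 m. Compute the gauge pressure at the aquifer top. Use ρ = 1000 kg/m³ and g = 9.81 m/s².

Pressure head at the aquifer top: ψ = h − z = 693.76 − 543.62 = 150.14 m.
P = ρgψ = 1000 × 9.81 × 150.14 = 1472873 Pa ≈ 1470 kPa.

P ≈ 1470 kPa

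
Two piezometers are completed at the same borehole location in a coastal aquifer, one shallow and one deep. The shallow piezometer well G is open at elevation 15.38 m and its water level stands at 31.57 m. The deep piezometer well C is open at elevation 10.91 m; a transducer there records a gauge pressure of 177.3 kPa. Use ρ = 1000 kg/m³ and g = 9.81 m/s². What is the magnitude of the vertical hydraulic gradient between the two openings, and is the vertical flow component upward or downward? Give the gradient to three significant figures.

|i_v| ≈ 0.579; vertical flow is downward

Total head at well G: h = 31.57 m (water level in the standpipe).
Pressure head at well C: ψ = P/(ρg) = 177.3×1000 / (1000 × 9.81) = 18.07 m.
Total head at well C: h = z + ψ = 10.91 + 18.07 = 28.98 m.
Δh = h(well G) − h(well C) = 31.57 − 28.98 = 2.59 m.
Vertical separation Δz = 15.38 − 10.91 = 4.47 m.
|i_v| = |Δh| / Δz = 2.59 / 4.47 = 0.579.
Head is higher in the shallow piezometer, so vertical flow is downward (recharge condition).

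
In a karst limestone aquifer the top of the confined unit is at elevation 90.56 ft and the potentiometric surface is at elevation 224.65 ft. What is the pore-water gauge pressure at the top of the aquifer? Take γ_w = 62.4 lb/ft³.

P ≈ 58.1 psi

Pressure head at the aquifer top: ψ = h − z = 224.65 − 90.56 = 134.09 ft.
P = γψ/144 = 62.4 × 134.09 / 144 = 58.1 psi.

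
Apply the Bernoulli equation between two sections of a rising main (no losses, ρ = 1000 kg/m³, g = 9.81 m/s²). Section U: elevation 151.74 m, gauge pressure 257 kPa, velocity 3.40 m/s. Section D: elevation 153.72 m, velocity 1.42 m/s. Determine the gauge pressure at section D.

Pressure head at U: ψ₁ = P₁/(ρg) = 257×1000 / (1000 × 9.81) = 26.20 m.
Velocity heads: v₁²/2g = 3.40²/19.62 = 0.589 m; v₂²/2g = 1.42²/19.62 = 0.103 m.
Total head H = z₁ + ψ₁ + v₁²/2g = 151.74 + 26.20 + 0.589 = 178.53 m.
ψ₂ = H − z₂ − v₂²/2g = 178.53 − 153.72 − 0.103 = 24.71 m.
P₂ = ρgψ₂ = 1000 × 9.81 × 24.71 ≈ 242 kPa.

P₂ ≈ 242 kPa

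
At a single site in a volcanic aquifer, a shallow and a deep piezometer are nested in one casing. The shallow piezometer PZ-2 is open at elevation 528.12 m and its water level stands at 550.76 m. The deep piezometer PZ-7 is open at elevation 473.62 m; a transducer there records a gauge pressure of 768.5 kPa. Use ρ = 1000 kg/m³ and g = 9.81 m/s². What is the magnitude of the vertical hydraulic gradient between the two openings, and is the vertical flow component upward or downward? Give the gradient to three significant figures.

Total head at PZ-2: h = 550.76 m (water level in the standpipe).
Pressure head at PZ-7: ψ = P/(ρg) = 768.5×1000 / (1000 × 9.81) = 78.34 m.
Total head at PZ-7: h = z + ψ = 473.62 + 78.34 = 551.96 m.
Δh = h(PZ-2) − h(PZ-7) = 550.76 − 551.96 = -1.20 m.
Vertical separation Δz = 528.12 − 473.62 = 54.50 m.
|i_v| = |Δh| / Δz = 1.20 / 54.50 = 0.0220.
Head is higher in the deep piezometer, so vertical flow is upward (discharge condition).

|i_v| ≈ 0.0220; vertical flow is upward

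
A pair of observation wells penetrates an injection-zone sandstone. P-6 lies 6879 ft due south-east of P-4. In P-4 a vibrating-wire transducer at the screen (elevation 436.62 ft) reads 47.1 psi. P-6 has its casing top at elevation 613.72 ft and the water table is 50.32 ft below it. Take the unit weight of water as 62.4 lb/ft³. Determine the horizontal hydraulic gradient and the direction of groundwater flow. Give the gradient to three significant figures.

Pressure head at P-4: ψ = 144·P/γ = 144 × 47.1 / 62.4 = 108.69 ft.
Total head at P-4: h = z + ψ = 436.62 + 108.69 = 545.31 ft.
Total head at P-6: h = 613.72 − 50.32 = 563.40 ft.
Head difference: h(P-4) − h(P-6) = 545.31 − 563.40 = -18.09 ft.
Hydraulic gradient: i = |Δh| / L = 18.09 / 6879 = 0.00263.
Flow is from higher to lower head: from P-6 toward P-4, i.e. toward the north-west.

i ≈ 0.00263; groundwater flows toward the north-west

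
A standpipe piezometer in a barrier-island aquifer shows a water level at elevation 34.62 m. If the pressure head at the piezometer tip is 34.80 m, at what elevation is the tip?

z ≈ -0.18 m

z = h − ψ = 34.62 − 34.80 = -0.18 m.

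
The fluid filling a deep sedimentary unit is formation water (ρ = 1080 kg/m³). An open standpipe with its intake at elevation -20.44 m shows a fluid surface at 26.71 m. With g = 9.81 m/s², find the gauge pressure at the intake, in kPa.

P ≈ 500 kPa

Pressure head ψ = h − z = 26.71 − (-20.44) = 47.15 m.
P = ρgψ = 1080 × 9.81 × 47.15 = 499545 Pa ≈ 500 kPa.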